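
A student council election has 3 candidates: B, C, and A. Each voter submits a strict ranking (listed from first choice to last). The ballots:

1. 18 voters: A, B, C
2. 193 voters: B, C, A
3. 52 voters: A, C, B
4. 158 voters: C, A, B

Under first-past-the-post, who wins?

First-place votes: B 193, C 158, A 70.
B has the most first-place votes.

B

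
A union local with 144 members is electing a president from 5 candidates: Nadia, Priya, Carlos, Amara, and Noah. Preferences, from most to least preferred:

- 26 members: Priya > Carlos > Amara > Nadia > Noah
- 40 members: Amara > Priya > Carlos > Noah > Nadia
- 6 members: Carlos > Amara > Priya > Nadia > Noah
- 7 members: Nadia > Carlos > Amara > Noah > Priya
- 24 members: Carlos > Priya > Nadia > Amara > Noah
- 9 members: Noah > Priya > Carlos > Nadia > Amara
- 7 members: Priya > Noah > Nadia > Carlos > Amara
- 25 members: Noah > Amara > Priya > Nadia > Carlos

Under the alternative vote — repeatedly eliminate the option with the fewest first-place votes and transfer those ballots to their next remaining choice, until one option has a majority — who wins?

Carlos

Round 1: Nadia 7, Priya 33, Carlos 30, Amara 40, Noah 34. Eliminate Nadia.
Round 2: Priya 33, Carlos 37, Amara 40, Noah 34. Eliminate Priya.
Round 3: Carlos 63, Amara 40, Noah 41. Eliminate Amara.
Round 4: Carlos 103, Noah 41. Carlos has a majority.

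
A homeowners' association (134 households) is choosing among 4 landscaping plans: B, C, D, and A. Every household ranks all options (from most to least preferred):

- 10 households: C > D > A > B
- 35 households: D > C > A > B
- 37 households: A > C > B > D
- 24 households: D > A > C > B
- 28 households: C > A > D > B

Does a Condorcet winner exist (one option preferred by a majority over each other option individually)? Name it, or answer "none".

C vs B: 134–0 for C.
C vs D: 75–59 for C.
C vs A: 73–61 for C.
C beats every other option head-to-head.

C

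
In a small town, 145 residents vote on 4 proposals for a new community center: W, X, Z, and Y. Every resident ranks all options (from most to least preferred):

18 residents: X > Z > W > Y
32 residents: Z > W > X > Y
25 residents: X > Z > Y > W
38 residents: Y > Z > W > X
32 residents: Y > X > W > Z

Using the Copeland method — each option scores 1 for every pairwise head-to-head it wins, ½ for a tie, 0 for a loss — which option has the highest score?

X

W: loses to X, Z, and Y → score 0.
X: beats W, Z, and Y → score 3.
Z: beats W and Y; loses to X → score 2.
Y: beats W; loses to X and Z → score 1.
X has the best pairwise record.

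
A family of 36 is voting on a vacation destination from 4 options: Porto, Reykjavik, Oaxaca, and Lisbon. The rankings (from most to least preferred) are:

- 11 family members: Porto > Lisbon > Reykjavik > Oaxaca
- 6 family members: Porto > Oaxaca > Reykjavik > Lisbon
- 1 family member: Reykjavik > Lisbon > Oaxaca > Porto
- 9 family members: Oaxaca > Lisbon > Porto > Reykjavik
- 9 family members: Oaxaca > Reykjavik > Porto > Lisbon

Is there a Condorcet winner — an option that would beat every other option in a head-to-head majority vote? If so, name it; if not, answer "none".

Oaxaca vs Porto: 19–17 for Oaxaca.
Oaxaca vs Reykjavik: 24–12 for Oaxaca.
Oaxaca vs Lisbon: 24–12 for Oaxaca.
Oaxaca beats every other option head-to-head.

Oaxaca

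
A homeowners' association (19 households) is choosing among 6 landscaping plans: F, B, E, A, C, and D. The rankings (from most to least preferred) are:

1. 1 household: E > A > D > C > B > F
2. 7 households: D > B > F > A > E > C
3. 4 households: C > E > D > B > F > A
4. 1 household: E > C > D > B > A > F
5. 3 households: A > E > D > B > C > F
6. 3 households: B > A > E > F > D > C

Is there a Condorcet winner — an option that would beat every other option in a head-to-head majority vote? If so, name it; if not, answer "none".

none

Checking pairwise contests:
B beats F 19–0.
D beats B 16–3.
B beats E 10–9.
F beats A 11–8.
F beats C 10–9.
E beats D 12–7.
Every option loses at least one head-to-head, so there is no Condorcet winner.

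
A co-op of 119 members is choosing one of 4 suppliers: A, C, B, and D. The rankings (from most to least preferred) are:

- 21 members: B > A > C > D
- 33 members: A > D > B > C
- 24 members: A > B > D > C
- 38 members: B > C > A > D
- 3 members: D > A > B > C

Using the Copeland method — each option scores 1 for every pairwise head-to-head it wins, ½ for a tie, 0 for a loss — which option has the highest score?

A

A: beats C, B, and D → score 3.
C: loses to A, B, and D → score 0.
B: beats C and D; loses to A → score 2.
D: beats C; loses to A and B → score 1.
A has the best pairwise record.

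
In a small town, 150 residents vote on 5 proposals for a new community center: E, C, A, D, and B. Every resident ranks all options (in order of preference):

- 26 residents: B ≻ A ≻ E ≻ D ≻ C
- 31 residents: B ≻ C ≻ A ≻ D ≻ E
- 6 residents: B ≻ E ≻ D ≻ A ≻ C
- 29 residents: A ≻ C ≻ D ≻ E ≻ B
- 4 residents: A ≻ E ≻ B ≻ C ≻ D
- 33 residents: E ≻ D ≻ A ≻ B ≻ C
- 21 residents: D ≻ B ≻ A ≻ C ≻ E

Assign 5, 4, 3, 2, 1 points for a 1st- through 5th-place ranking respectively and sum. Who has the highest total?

E: 26·3 + 31·1 + 6·4 + 29·2 + 4·4 + 33·5 + 21·1 = 393
C: 26·1 + 31·4 + 6·1 + 29·4 + 4·2 + 33·1 + 21·2 = 355
A: 26·4 + 31·3 + 6·2 + 29·5 + 4·5 + 33·3 + 21·3 = 536
D: 26·2 + 31·2 + 6·3 + 29·3 + 4·1 + 33·4 + 21·5 = 460
B: 26·5 + 31·5 + 6·5 + 29·1 + 4·3 + 33·2 + 21·4 = 506
A has the highest Borda score (536).

A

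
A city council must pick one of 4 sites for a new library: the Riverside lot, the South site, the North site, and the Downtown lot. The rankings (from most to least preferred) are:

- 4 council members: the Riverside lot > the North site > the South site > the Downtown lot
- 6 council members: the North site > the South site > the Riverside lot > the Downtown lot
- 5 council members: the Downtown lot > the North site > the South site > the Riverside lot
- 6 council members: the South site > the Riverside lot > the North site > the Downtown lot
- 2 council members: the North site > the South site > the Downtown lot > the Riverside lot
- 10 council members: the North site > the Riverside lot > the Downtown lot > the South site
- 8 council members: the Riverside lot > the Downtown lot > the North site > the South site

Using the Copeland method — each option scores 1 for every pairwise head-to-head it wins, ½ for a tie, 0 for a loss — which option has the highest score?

the North site

the Riverside lot: beats the South site and the Downtown lot; loses to the North site → score 2.
the South site: loses to the Riverside lot, the North site, and the Downtown lot → score 0.
the North site: beats the Riverside lot, the South site, and the Downtown lot → score 3.
the Downtown lot: beats the South site; loses to the Riverside lot and the North site → score 1.
the North site has the best pairwise record.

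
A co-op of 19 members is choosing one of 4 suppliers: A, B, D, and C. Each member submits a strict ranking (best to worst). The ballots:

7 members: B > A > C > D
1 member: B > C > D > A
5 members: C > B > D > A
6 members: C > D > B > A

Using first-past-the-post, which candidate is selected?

C

First-place votes: A 0, B 8, D 0, C 11.
C has the most first-place votes.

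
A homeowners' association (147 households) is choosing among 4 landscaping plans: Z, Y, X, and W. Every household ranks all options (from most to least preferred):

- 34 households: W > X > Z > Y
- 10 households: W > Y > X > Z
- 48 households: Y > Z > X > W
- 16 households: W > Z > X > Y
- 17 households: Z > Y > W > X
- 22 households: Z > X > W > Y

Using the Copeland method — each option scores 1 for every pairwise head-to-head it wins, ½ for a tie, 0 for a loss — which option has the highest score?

Z

Z: beats Y, X, and W → score 3.
Y: beats X; loses to Z and W → score 1.
X: loses to Z, Y, and W → score 0.
W: beats Y and X; loses to Z → score 2.
Z has the best pairwise record.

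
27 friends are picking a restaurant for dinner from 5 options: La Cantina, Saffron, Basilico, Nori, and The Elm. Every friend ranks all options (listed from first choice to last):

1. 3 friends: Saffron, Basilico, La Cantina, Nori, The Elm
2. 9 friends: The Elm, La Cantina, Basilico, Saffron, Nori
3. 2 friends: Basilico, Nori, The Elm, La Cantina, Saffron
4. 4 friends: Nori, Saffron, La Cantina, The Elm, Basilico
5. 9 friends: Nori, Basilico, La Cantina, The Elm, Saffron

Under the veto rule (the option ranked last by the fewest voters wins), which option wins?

Last-place votes: La Cantina 0, Saffron 11, Basilico 4, Nori 9, The Elm 3.
La Cantina is ranked last by the fewest voters, so La Cantina wins.

La Cantina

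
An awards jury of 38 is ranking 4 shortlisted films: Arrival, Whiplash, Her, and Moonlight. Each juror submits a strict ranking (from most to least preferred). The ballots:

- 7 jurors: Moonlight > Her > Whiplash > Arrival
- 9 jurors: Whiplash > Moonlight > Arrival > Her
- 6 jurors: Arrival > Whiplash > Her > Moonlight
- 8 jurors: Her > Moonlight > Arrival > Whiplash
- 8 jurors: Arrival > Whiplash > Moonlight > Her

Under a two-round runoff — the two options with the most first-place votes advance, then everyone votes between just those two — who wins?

Round 1 first-place votes: Arrival 14, Whiplash 9, Her 8, Moonlight 7.
Arrival and Whiplash advance.
Runoff: Arrival is preferred to Whiplash by 22 voters; Whiplash by 16.
Arrival wins the runoff.

Arrival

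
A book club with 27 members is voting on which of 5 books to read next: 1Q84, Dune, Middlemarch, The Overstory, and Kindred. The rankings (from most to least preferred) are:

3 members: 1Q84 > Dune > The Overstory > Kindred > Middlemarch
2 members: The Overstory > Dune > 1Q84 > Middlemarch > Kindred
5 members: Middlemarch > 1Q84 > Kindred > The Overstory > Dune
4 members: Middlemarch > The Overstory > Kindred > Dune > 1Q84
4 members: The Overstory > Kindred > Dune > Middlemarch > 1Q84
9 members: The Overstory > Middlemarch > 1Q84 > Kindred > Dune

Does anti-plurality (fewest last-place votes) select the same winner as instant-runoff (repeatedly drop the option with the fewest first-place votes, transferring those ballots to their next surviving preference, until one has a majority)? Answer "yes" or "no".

yes

Anti-plurality — last-place votes: 1Q84 8, Dune 14, Middlemarch 3, The Overstory 0, Kindred 2. Winner: The Overstory.
Instant-runoff — R1 1Q84 3, Dune 0, Middlemarch 9, The Overstory 15, Kindred 0 (The Overstory winner). Winner: The Overstory.
The two methods agree.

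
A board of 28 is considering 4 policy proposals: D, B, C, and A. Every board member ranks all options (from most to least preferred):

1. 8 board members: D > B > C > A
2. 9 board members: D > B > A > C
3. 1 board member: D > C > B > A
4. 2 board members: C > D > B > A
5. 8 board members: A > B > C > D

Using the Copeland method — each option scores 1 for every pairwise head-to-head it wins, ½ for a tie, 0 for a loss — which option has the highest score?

D: beats B, C, and A → score 3.
B: beats C and A; loses to D → score 2.
C: loses to D, B, and A → score 0.
A: beats C; loses to D and B → score 1.
D has the best pairwise record.

D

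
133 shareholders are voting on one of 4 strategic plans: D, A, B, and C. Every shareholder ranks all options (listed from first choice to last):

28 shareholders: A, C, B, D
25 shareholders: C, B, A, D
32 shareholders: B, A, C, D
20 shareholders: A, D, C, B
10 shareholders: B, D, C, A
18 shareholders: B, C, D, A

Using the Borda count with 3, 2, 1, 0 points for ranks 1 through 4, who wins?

D: 28·0 + 25·0 + 32·0 + 20·2 + 10·2 + 18·1 = 78
A: 28·3 + 25·1 + 32·2 + 20·3 + 10·0 + 18·0 = 233
B: 28·1 + 25·2 + 32·3 + 20·0 + 10·3 + 18·3 = 258
C: 28·2 + 25·3 + 32·1 + 20·1 + 10·1 + 18·2 = 229
B has the highest Borda score (258).

B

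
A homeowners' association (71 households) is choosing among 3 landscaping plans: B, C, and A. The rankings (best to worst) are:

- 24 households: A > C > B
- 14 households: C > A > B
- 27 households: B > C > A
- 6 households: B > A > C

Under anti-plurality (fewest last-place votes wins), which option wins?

Last-place votes: B 38, C 6, A 27.
C is ranked last by the fewest voters, so C wins.

C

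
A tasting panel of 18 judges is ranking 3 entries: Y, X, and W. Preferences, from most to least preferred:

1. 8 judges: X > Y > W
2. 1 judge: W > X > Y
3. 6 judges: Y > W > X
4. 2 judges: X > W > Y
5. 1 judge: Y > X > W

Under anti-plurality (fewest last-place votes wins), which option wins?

Last-place votes: Y 3, X 6, W 9.
Y is ranked last by the fewest voters, so Y wins.

Y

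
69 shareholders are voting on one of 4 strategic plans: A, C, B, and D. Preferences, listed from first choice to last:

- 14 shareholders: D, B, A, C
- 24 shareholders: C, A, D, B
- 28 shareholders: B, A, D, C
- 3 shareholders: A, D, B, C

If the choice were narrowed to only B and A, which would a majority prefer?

B

Voters preferring B to A: 42; preferring A to B: 27.
B wins the head-to-head.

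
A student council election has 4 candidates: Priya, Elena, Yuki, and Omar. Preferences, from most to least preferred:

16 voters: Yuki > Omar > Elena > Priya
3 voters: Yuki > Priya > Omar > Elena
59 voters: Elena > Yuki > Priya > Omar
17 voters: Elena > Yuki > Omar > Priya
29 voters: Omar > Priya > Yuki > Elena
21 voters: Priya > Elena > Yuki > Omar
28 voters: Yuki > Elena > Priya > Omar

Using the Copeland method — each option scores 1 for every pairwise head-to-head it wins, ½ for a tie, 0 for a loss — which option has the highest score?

Elena

Priya: beats Omar; loses to Elena and Yuki → score 1.
Elena: beats Priya, Yuki, and Omar → score 3.
Yuki: beats Priya and Omar; loses to Elena → score 2.
Omar: loses to Priya, Elena, and Yuki → score 0.
Elena has the best pairwise record.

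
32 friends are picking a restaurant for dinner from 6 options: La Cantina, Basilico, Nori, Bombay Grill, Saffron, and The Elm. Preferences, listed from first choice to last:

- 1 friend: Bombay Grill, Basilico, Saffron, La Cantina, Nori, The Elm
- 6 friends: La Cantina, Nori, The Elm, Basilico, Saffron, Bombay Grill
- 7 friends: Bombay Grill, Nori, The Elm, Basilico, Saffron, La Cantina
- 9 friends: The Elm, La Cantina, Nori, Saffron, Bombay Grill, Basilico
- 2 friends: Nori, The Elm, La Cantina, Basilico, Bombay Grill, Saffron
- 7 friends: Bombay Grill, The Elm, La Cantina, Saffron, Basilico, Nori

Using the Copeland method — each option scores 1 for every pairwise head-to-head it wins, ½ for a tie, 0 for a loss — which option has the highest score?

La Cantina: beats Basilico, Nori, Bombay Grill, and Saffron; loses to The Elm → score 4.
Basilico: ties Saffron; loses to La Cantina, Nori, Bombay Grill, and The Elm → score 0.5.
Nori: beats Basilico, Bombay Grill, and Saffron; ties The Elm; loses to La Cantina → score 3.5.
Bombay Grill: beats Basilico and Saffron; loses to La Cantina, Nori, and The Elm → score 2.
Saffron: ties Basilico; loses to La Cantina, Nori, Bombay Grill, and The Elm → score 0.5.
The Elm: beats La Cantina, Basilico, Bombay Grill, and Saffron; ties Nori → score 4.5.
The Elm has the best pairwise record.

The Elm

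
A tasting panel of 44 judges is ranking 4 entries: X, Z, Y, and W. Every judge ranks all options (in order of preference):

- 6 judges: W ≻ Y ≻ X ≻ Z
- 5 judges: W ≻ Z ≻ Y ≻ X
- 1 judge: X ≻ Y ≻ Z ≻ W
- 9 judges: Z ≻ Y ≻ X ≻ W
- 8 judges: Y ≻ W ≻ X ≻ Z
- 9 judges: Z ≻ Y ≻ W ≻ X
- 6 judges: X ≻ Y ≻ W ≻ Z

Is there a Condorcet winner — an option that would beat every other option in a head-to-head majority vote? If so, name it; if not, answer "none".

Checking pairwise contests:
Z beats X 23–21.
W beats Z 25–19.
Z beats Y 23–21.
Y beats W 33–11.
Every option loses at least one head-to-head, so there is no Condorcet winner.

none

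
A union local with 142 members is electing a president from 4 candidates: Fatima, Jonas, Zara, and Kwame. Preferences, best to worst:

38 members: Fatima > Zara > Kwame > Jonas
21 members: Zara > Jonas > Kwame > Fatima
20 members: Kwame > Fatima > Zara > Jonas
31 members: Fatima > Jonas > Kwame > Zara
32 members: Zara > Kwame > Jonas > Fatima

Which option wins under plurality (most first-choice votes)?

First-place votes: Fatima 69, Jonas 0, Zara 53, Kwame 20.
Fatima has the most first-place votes.

Fatima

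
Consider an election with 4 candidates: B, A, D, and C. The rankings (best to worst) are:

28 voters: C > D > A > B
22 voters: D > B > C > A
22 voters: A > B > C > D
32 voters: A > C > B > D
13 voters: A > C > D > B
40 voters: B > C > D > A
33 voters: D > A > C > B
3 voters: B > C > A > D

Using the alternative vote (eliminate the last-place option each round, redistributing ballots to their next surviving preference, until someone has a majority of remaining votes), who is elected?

Round 1: B 43, A 67, D 55, C 28. Eliminate C.
Round 2: B 43, A 67, D 83. Eliminate B.
Round 3: A 70, D 123. D has a majority.

D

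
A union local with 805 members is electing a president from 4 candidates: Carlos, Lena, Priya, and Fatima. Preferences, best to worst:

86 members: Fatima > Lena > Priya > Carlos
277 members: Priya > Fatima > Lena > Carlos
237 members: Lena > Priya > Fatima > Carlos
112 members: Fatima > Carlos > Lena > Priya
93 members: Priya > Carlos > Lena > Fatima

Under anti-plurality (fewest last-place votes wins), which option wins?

Last-place votes: Carlos 600, Lena 0, Priya 112, Fatima 93.
Lena is ranked last by the fewest voters, so Lena wins.

Lena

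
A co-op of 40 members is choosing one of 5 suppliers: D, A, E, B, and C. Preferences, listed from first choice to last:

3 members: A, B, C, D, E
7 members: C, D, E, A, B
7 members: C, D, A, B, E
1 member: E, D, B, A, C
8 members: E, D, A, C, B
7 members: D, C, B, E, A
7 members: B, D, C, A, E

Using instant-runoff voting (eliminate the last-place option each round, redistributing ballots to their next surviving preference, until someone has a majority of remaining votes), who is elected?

Round 1: D 7, A 3, E 9, B 7, C 14. Eliminate A.
Round 2: D 7, E 9, B 10, C 14. Eliminate D.
Round 3: E 9, B 10, C 21. C has a majority.

C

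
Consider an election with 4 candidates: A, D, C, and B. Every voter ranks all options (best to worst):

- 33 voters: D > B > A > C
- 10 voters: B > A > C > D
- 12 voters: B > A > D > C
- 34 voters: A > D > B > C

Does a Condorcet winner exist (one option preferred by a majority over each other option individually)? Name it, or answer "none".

Checking pairwise contests:
B beats A 55–34.
A beats D 56–33.
A beats C 89–0.
D beats B 67–22.
Every option loses at least one head-to-head, so there is no Condorcet winner.

none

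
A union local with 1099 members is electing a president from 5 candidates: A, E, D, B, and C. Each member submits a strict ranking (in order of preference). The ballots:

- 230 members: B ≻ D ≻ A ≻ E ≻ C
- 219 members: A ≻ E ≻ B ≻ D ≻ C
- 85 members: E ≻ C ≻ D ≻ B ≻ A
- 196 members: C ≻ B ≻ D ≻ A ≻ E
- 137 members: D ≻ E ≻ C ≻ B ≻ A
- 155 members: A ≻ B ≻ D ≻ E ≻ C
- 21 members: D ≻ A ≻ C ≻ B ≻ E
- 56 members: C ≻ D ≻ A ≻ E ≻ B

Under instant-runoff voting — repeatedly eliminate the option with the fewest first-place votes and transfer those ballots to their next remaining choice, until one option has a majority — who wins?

A

Round 1: A 374, E 85, D 158, B 230, C 252. Eliminate E.
Round 2: A 374, D 158, B 230, C 337. Eliminate D.
Round 3: A 395, B 230, C 474. Eliminate B.
Round 4: A 625, C 474. A has a majority.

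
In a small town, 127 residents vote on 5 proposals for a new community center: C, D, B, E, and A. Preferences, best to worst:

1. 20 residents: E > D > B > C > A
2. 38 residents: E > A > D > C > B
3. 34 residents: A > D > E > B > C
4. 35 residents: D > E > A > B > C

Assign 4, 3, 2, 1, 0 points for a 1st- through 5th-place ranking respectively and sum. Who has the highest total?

E

C: 20·1 + 38·1 + 34·0 + 35·0 = 58
D: 20·3 + 38·2 + 34·3 + 35·4 = 378
B: 20·2 + 38·0 + 34·1 + 35·1 = 109
E: 20·4 + 38·4 + 34·2 + 35·3 = 405
A: 20·0 + 38·3 + 34·4 + 35·2 = 320
E has the highest Borda score (405).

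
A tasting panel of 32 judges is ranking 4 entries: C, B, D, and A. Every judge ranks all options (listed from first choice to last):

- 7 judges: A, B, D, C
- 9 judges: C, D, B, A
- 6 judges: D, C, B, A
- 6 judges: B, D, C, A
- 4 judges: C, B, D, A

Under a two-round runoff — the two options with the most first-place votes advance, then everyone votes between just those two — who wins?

C

Round 1 first-place votes: C 13, B 6, D 6, A 7.
C and A advance.
Runoff: C is preferred to A by 25 voters; A by 7.
C wins the runoff.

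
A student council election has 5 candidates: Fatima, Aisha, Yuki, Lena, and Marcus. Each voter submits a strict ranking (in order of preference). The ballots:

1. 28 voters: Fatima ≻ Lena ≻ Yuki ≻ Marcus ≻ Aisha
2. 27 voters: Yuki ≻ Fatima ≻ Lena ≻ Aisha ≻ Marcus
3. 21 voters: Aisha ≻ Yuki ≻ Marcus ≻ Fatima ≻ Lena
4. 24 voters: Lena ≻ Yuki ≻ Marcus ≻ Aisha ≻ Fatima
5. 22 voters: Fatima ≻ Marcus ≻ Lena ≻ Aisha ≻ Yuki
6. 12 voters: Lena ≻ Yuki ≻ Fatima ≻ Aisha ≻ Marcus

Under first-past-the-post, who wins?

First-place votes: Fatima 50, Aisha 21, Yuki 27, Lena 36, Marcus 0.
Fatima has the most first-place votes.

Fatima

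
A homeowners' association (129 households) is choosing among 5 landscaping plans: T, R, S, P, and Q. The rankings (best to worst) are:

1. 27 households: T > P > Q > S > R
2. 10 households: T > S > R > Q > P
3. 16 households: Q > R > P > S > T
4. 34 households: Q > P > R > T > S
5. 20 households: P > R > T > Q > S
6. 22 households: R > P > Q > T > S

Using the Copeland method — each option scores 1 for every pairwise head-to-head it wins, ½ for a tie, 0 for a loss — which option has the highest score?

T: beats S; loses to R, P, and Q → score 1.
R: beats T and S; loses to P and Q → score 2.
S: loses to T, R, P, and Q → score 0.
P: beats T, R, S, and Q → score 4.
Q: beats T, R, and S; loses to P → score 3.
P has the best pairwise record.

P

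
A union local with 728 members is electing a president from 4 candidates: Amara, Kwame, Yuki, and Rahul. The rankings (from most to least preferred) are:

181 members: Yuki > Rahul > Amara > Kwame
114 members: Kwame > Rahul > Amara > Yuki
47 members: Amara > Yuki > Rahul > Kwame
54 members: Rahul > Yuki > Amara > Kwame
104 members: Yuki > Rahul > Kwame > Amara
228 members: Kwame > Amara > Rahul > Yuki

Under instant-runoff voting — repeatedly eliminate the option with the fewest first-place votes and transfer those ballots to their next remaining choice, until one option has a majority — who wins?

Round 1: Amara 47, Kwame 342, Yuki 285, Rahul 54. Eliminate Amara.
Round 2: Kwame 342, Yuki 332, Rahul 54. Eliminate Rahul.
Round 3: Kwame 342, Yuki 386. Yuki has a majority.

Yuki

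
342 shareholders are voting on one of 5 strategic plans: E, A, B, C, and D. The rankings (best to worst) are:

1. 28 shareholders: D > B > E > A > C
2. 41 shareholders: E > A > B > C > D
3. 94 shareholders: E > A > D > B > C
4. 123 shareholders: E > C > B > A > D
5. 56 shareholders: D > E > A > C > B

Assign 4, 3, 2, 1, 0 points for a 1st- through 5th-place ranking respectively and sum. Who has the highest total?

E

E: 28·2 + 41·4 + 94·4 + 123·4 + 56·3 = 1256
A: 28·1 + 41·3 + 94·3 + 123·1 + 56·2 = 668
B: 28·3 + 41·2 + 94·1 + 123·2 + 56·0 = 506
C: 28·0 + 41·1 + 94·0 + 123·3 + 56·1 = 466
D: 28·4 + 41·0 + 94·2 + 123·0 + 56·4 = 524
E has the highest Borda score (1256).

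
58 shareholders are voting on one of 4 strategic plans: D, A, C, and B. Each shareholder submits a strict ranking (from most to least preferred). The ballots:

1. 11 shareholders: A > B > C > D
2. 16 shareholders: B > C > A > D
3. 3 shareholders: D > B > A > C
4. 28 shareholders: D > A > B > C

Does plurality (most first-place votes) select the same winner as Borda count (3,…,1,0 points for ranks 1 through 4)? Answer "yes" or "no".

Plurality — first-place votes: D 31, A 11, C 0, B 16. Winner: D.
Borda — scores: D 93, A 108, C 43, B 104. Winner: A.
The two methods disagree.

no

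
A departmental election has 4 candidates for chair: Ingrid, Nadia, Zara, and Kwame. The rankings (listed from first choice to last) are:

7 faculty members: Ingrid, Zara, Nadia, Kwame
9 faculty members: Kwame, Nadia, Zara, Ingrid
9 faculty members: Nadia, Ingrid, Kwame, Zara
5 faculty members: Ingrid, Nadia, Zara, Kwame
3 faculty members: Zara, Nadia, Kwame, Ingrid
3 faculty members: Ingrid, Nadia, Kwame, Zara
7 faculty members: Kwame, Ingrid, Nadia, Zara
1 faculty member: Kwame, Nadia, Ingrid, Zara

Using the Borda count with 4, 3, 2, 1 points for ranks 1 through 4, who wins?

Nadia

Ingrid: 7·4 + 9·1 + 9·3 + 5·4 + 3·1 + 3·4 + 7·3 + 1·2 = 122
Nadia: 7·2 + 9·3 + 9·4 + 5·3 + 3·3 + 3·3 + 7·2 + 1·3 = 127
Zara: 7·3 + 9·2 + 9·1 + 5·2 + 3·4 + 3·1 + 7·1 + 1·1 = 81
Kwame: 7·1 + 9·4 + 9·2 + 5·1 + 3·2 + 3·2 + 7·4 + 1·4 = 110
Nadia has the highest Borda score (127).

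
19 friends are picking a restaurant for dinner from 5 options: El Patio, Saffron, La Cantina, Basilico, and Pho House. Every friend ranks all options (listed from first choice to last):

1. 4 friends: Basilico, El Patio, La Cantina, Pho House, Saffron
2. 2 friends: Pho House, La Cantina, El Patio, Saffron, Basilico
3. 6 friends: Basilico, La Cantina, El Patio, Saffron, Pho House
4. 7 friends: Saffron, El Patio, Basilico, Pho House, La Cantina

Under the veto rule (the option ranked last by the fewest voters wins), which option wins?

Last-place votes: El Patio 0, Saffron 4, La Cantina 7, Basilico 2, Pho House 6.
El Patio is ranked last by the fewest voters, so El Patio wins.

El Patio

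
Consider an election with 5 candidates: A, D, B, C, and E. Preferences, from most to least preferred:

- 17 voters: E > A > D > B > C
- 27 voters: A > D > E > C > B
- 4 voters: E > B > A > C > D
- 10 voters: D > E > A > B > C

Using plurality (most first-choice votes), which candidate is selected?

A

First-place votes: A 27, D 10, B 0, C 0, E 21.
A has the most first-place votes.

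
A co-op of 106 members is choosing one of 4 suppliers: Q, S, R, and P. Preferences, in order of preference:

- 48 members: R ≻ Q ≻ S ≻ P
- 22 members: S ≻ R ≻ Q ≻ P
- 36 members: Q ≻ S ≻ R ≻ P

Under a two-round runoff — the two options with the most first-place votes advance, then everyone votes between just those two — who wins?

R

Round 1 first-place votes: Q 36, S 22, R 48, P 0.
R and Q advance.
Runoff: R is preferred to Q by 70 voters; Q by 36.
R wins the runoff.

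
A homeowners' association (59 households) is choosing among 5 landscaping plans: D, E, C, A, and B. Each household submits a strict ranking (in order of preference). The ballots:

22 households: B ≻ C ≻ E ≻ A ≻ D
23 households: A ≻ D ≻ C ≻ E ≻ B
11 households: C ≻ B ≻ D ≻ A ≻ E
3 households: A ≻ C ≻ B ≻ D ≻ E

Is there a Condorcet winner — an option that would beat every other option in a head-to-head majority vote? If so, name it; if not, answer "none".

C

C vs D: 36–23 for C.
C vs E: 59–0 for C.
C vs A: 33–26 for C.
C vs B: 37–22 for C.
C beats every other option head-to-head.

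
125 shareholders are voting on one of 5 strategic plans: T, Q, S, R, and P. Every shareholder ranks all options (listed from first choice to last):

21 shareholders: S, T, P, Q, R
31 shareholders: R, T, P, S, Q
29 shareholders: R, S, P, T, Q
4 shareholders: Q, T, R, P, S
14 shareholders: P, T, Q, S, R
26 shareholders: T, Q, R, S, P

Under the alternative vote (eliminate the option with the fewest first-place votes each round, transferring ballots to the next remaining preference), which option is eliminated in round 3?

Round 1: T 26, Q 4, S 21, R 60, P 14. Eliminate Q.
Round 2: T 30, S 21, R 60, P 14. Eliminate P.
Round 3: T 44, S 21, R 60. Eliminate S.

S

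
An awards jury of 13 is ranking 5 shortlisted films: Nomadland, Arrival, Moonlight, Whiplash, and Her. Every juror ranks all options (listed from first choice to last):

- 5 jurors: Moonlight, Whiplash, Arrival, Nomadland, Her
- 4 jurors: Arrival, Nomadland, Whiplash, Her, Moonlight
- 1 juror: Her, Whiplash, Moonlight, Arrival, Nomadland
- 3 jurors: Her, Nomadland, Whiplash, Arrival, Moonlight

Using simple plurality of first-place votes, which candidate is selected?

First-place votes: Nomadland 0, Arrival 4, Moonlight 5, Whiplash 0, Her 4.
Moonlight has the most first-place votes.

Moonlight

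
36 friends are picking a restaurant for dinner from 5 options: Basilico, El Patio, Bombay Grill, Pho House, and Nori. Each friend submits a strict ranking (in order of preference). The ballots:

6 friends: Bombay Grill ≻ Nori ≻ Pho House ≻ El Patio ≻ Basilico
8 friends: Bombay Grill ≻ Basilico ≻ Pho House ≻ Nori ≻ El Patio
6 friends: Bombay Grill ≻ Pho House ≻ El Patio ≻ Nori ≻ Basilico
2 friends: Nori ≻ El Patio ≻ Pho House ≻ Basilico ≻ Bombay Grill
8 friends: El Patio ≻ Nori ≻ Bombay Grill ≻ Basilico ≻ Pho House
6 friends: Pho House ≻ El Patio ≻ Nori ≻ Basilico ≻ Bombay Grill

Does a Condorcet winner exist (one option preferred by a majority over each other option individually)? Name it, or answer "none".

Bombay Grill

Bombay Grill vs Basilico: 28–8 for Bombay Grill.
Bombay Grill vs El Patio: 20–16 for Bombay Grill.
Bombay Grill vs Pho House: 28–8 for Bombay Grill.
Bombay Grill vs Nori: 20–16 for Bombay Grill.
Bombay Grill beats every other option head-to-head.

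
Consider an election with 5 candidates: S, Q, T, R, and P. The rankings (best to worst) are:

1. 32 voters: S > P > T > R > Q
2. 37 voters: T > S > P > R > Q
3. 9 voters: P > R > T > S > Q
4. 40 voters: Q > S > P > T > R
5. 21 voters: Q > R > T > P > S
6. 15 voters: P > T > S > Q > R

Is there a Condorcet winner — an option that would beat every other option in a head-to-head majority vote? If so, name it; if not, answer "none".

Checking pairwise contests:
T beats S 82–72.
S beats Q 93–61.
P beats T 96–58.
S beats R 124–30.
S beats P 109–45.
Every option loses at least one head-to-head, so there is no Condorcet winner.

none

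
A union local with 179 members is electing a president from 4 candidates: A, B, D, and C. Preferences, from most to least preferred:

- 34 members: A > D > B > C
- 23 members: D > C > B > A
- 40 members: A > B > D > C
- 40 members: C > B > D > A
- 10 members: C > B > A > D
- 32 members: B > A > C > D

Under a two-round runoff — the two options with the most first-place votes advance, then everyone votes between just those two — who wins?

A

Round 1 first-place votes: A 74, B 32, D 23, C 50.
A and C advance.
Runoff: A is preferred to C by 106 voters; C by 73.
A wins the runoff.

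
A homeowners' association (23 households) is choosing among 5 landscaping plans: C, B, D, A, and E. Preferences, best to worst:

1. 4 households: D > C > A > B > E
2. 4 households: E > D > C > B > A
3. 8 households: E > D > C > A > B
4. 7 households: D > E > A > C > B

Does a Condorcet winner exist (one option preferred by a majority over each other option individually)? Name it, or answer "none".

E

E vs C: 19–4 for E.
E vs B: 19–4 for E.
E vs D: 12–11 for E.
E vs A: 19–4 for E.
E beats every other option head-to-head.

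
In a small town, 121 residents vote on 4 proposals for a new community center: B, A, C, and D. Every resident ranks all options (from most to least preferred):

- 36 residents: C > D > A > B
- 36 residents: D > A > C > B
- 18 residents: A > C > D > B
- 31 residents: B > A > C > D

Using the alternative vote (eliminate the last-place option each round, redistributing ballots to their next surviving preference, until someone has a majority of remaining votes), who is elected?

Round 1: B 31, A 18, C 36, D 36. Eliminate A.
Round 2: B 31, C 54, D 36. Eliminate B.
Round 3: C 85, D 36. C has a majority.

C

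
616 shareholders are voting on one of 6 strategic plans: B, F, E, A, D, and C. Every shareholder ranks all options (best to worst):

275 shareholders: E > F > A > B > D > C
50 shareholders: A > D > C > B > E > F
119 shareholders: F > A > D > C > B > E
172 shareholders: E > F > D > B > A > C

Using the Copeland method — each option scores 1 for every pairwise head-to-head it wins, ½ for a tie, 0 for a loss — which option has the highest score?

E

B: beats C; loses to F, E, A, and D → score 1.
F: beats B, A, D, and C; loses to E → score 4.
E: beats B, F, A, D, and C → score 5.
A: beats B, D, and C; loses to F and E → score 3.
D: beats B and C; loses to F, E, and A → score 2.
C: loses to B, F, E, A, and D → score 0.
E has the best pairwise record.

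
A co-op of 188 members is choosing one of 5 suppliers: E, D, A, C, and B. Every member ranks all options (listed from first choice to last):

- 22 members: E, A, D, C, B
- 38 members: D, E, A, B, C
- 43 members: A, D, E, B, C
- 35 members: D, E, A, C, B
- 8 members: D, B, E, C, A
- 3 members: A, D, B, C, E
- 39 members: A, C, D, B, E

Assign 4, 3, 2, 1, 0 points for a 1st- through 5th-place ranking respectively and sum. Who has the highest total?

E: 22·4 + 38·3 + 43·2 + 35·3 + 8·2 + 3·0 + 39·0 = 409
D: 22·2 + 38·4 + 43·3 + 35·4 + 8·4 + 3·3 + 39·2 = 584
A: 22·3 + 38·2 + 43·4 + 35·2 + 8·0 + 3·4 + 39·4 = 552
C: 22·1 + 38·0 + 43·0 + 35·1 + 8·1 + 3·1 + 39·3 = 185
B: 22·0 + 38·1 + 43·1 + 35·0 + 8·3 + 3·2 + 39·1 = 150
D has the highest Borda score (584).

D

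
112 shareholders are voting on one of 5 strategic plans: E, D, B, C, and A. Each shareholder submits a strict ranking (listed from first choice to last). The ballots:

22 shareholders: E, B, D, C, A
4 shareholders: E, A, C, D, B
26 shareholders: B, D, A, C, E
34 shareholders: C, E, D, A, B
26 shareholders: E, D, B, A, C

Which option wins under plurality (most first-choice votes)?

First-place votes: E 52, D 0, B 26, C 34, A 0.
E has the most first-place votes.

E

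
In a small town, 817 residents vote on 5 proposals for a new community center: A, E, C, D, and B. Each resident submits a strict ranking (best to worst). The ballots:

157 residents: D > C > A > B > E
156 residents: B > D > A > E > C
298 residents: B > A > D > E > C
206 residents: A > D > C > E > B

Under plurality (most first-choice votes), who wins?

B

First-place votes: A 206, E 0, C 0, D 157, B 454.
B has the most first-place votes.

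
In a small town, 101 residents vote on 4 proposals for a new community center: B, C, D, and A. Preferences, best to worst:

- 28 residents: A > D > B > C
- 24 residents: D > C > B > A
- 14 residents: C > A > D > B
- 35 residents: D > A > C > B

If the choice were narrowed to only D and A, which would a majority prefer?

Voters preferring D to A: 59; preferring A to D: 42.
D wins the head-to-head.

D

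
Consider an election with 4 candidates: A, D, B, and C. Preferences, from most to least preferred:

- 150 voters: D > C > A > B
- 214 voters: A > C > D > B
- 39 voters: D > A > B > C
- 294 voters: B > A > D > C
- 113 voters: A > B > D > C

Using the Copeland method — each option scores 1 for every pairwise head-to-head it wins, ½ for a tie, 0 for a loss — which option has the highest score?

A: beats D, B, and C → score 3.
D: beats C; loses to A and B → score 1.
B: beats D and C; loses to A → score 2.
C: loses to A, D, and B → score 0.
A has the best pairwise record.

A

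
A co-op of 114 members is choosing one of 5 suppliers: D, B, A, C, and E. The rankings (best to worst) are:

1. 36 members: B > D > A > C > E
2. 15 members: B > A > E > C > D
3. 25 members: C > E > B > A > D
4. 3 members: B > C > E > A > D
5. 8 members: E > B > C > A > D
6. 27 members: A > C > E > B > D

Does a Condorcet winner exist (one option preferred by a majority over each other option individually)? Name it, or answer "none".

none

Checking pairwise contests:
B beats D 114–0.
E beats B 60–54.
B beats A 87–27.
B beats C 62–52.
A beats E 78–36.
Every option loses at least one head-to-head, so there is no Condorcet winner.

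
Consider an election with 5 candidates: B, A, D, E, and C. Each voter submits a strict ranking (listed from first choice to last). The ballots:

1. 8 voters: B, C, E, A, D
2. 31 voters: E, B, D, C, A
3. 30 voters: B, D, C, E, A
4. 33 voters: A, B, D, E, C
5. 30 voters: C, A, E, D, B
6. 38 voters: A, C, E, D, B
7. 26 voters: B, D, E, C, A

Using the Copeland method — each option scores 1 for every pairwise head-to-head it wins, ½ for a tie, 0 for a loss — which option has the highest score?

B: beats D and C; loses to A and E → score 2.
A: beats B, D, and E; loses to C → score 3.
D: beats C; loses to B, A, and E → score 1.
E: beats B and D; loses to A and C → score 2.
C: beats A and E; loses to B and D → score 2.
A has the best pairwise record.

A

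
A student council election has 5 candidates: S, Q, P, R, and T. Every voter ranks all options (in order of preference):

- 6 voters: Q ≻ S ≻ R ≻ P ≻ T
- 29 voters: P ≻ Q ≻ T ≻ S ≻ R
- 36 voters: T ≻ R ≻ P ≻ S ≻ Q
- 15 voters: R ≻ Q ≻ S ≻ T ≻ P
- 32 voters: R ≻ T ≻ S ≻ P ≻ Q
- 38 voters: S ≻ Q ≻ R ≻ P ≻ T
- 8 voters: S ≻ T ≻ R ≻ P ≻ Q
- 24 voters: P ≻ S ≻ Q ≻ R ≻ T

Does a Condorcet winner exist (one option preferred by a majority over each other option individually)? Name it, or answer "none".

none

Checking pairwise contests:
T beats S 97–91.
S beats Q 138–50.
S beats P 99–89.
S beats R 105–83.
Q beats T 112–76.
Every option loses at least one head-to-head, so there is no Condorcet winner.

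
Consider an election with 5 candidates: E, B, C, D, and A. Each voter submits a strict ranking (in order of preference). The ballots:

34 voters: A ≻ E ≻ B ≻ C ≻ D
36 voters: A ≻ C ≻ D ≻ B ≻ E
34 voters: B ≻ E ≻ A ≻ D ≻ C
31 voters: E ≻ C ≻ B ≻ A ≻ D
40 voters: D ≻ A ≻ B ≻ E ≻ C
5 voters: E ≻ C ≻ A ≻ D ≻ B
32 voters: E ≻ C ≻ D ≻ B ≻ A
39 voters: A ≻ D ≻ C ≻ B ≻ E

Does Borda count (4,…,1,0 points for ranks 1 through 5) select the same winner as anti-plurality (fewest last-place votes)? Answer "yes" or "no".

no

Borda — scores: E 516, B 453, C 424, D 452, A 665. Winner: A.
Anti-plurality — last-place votes: E 75, B 5, C 74, D 65, A 32. Winner: B.
The two methods disagree.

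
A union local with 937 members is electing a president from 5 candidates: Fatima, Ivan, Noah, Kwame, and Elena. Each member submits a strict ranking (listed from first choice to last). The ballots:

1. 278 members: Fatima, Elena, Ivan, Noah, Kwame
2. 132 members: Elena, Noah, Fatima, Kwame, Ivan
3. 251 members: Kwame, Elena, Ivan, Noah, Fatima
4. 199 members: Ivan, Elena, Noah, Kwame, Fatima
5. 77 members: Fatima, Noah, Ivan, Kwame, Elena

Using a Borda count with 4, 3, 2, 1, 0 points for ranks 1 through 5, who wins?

Fatima: 278·4 + 132·2 + 251·0 + 199·0 + 77·4 = 1684
Ivan: 278·2 + 132·0 + 251·2 + 199·4 + 77·2 = 2008
Noah: 278·1 + 132·3 + 251·1 + 199·2 + 77·3 = 1554
Kwame: 278·0 + 132·1 + 251·4 + 199·1 + 77·1 = 1412
Elena: 278·3 + 132·4 + 251·3 + 199·3 + 77·0 = 2712
Elena has the highest Borda score (2712).

Elena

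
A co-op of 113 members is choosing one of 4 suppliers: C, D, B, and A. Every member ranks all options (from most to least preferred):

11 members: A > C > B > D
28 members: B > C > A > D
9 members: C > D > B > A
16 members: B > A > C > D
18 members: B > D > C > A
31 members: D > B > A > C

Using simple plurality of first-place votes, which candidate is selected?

First-place votes: C 9, D 31, B 62, A 11.
B has the most first-place votes.

B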